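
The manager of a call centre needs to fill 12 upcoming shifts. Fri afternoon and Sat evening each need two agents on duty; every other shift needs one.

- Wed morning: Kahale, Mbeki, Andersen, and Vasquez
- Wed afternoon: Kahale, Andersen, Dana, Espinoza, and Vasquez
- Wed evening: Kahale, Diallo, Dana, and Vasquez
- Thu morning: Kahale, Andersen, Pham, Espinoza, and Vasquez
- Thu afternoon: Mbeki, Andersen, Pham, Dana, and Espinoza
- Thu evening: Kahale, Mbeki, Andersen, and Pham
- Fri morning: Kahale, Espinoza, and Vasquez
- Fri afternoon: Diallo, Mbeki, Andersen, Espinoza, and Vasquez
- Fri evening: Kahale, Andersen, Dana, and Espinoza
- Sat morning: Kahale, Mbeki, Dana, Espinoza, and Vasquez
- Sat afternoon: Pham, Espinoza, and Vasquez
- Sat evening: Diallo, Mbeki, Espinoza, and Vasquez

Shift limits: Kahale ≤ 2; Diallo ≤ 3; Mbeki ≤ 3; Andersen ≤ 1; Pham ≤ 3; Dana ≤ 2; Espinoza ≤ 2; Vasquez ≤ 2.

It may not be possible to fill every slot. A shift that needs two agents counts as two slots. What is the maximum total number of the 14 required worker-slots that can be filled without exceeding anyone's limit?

Total capacity across all agents is 2+3+3+1+3+2+2+2 = 18, and 14 slots are needed, so at most 14 can be filled.
An assignment achieving 14: Wed morning→Kahale, Wed afternoon→Dana, Wed evening→Diallo, Thu morning→Pham, Thu afternoon→Mbeki, Thu evening→Mbeki, Fri morning→Kahale, Fri afternoon→Diallo+Espinoza, Fri evening→Andersen, Sat morning→Dana, Sat afternoon→Pham, Sat evening→Diallo+Mbeki.
Loads: Kahale 2/2, Diallo 3/3, Mbeki 3/3, Andersen 1/1, Pham 2/3, Dana 2/2, Espinoza 1/2, Vasquez 0/2.

14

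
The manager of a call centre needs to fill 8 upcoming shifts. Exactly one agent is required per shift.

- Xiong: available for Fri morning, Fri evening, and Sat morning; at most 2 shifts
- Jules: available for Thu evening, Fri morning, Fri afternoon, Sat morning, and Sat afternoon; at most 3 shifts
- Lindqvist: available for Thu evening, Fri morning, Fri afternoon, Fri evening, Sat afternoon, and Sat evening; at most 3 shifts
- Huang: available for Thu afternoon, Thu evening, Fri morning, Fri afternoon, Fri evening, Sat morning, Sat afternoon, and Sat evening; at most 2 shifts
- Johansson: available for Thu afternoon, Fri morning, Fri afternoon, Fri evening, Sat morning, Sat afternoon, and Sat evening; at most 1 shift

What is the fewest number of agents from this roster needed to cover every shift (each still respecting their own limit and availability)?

3

8 slots to fill and no one can take more than 3, so at least ⌈8/3⌉ = 3 agents are needed.
Jules, Lindqvist, and Huang alone can cover everything: Thu afternoon→Huang, Thu evening→Jules, Fri morning→Jules, Fri afternoon→Lindqvist, Fri evening→Lindqvist, Sat morning→Jules, Sat afternoon→Huang, Sat evening→Lindqvist.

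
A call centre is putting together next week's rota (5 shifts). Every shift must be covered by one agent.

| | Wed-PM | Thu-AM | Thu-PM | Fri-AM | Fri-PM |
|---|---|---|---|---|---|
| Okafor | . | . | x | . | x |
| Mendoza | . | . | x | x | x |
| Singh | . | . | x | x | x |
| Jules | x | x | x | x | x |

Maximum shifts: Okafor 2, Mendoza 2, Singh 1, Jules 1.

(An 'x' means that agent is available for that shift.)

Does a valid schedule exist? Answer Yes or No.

Total capacity is 6 and 5 slots are needed, so capacity alone doesn't rule it out.
Shifts {Wed-PM, Thu-AM} need 2 worker-slots in total, but the agents available for any of those shifts (Jules) can supply at most 1 among them. So no valid schedule exists.

No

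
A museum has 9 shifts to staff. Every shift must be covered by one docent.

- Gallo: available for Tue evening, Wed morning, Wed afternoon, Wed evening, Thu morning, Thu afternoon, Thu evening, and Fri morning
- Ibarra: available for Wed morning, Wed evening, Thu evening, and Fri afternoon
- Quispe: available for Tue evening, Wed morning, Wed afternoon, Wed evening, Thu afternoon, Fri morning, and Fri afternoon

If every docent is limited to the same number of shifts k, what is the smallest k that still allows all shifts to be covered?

3

With 3 docents and 9 worker-slots to fill, someone must work at least ⌈9/3⌉ = 3 shifts, so k ≥ 3.
k = 3 works: Tue evening→Gallo, Wed morning→Ibarra, Wed afternoon→Gallo, Wed evening→Quispe, Thu morning→Gallo, Thu afternoon→Quispe, Thu evening→Ibarra, Fri morning→Quispe, Fri afternoon→Ibarra.
Loads: Gallo 3, Ibarra 3, Quispe 3 — all ≤ 3.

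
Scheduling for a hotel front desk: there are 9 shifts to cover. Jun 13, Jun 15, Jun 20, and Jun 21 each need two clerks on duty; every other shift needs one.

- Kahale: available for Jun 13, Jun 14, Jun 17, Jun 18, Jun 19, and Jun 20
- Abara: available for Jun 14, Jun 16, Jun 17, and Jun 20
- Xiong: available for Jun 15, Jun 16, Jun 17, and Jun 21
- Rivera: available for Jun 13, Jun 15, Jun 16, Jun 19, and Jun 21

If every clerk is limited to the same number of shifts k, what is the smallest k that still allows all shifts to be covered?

With 4 clerks and 13 worker-slots to fill, someone must work at least ⌈13/4⌉ = 4 shifts, so k ≥ 4.
k = 4 works: Jun 13→Kahale+Rivera, Jun 14→Kahale, Jun 15→Xiong+Rivera, Jun 16→Abara, Jun 17→Abara, Jun 18→Kahale, Jun 19→Rivera, Jun 20→Kahale+Abara, Jun 21→Xiong+Rivera.
Loads: Kahale 4, Abara 3, Xiong 2, Rivera 4 — all ≤ 4.

4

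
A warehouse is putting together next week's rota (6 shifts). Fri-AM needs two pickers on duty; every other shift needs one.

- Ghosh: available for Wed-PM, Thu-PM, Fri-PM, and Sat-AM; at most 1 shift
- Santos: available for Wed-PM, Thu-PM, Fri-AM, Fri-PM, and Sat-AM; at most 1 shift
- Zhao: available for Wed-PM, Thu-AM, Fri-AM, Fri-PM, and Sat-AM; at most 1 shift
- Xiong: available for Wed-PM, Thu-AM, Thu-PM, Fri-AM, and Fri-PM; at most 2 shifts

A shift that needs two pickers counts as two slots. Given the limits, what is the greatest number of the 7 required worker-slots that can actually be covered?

Total capacity across all pickers is 1+1+1+2 = 5, and 7 slots are needed, so at most 5 can be filled.
An assignment achieving 5: Wed-PM→Xiong, Thu-AM→Zhao, Thu-PM→Ghosh, Fri-AM→Santos+Xiong.
Loads: Ghosh 1/1, Santos 1/1, Zhao 1/1, Xiong 2/2.

5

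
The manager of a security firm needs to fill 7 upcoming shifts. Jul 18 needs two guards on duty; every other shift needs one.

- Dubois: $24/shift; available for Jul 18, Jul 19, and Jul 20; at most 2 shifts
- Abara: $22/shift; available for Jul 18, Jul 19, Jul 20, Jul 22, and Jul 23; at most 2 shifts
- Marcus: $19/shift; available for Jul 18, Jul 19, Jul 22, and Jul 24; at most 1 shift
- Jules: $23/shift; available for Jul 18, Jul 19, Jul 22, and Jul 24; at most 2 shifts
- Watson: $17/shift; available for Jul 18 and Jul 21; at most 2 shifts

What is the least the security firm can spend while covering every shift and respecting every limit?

$167

Jul 21 can only be covered by Watson, so that assignment is forced.
Jul 23 can only be covered by Abara, so that assignment is forced.
Picking the cheapest available guard for each shift independently would cost $154, but that ignores the shift limits.
An optimal schedule: Jul 18→Watson+Dubois, Jul 19→Jules, Jul 20→Abara, Jul 21→Watson, Jul 22→Jules, Jul 23→Abara, Jul 24→Marcus.
Total: 17 + 24 + 23 + 22 + 17 + 23 + 22 + 19 = $167.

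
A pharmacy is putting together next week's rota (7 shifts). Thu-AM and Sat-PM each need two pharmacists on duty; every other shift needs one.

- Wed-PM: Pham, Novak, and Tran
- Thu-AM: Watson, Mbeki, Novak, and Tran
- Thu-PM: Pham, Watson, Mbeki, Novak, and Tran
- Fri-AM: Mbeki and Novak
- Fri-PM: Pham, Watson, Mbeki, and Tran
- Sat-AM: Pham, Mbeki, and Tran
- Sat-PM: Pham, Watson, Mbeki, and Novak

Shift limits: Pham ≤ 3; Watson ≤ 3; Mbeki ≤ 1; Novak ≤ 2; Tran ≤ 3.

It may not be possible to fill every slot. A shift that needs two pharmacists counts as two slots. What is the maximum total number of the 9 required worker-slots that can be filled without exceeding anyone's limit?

Total capacity across all pharmacists is 3+3+1+2+3 = 12, and 9 slots are needed, so at most 9 can be filled.
An assignment achieving 9: Wed-PM→Pham, Thu-AM→Watson+Novak, Thu-PM→Watson, Fri-AM→Mbeki, Fri-PM→Pham, Sat-AM→Pham, Sat-PM→Watson+Novak.
Loads: Pham 3/3, Watson 3/3, Mbeki 1/1, Novak 2/2, Tran 0/3.

9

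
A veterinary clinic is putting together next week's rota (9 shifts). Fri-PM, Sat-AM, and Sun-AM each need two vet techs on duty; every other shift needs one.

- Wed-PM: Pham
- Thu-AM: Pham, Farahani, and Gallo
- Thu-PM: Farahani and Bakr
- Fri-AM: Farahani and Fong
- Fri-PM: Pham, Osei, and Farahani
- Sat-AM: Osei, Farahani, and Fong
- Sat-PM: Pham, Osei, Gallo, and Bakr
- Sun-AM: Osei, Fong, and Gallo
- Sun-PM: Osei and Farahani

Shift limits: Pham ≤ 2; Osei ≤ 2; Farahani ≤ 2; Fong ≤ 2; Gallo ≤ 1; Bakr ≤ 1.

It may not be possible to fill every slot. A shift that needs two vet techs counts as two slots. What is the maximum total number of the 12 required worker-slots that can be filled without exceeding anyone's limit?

Total capacity across all vet techs is 2+2+2+2+1+1 = 10, and 12 slots are needed, so at most 10 can be filled.
An assignment achieving 10: Wed-PM→Pham, Thu-AM→Pham, Thu-PM→Farahani, Fri-AM→Farahani, Fri-PM→Osei, Sat-AM→Fong, Sat-PM→Bakr, Sun-AM→Fong+Gallo, Sun-PM→Osei.
Loads: Pham 2/2, Osei 2/2, Farahani 2/2, Fong 2/2, Gallo 1/1, Bakr 1/1.

10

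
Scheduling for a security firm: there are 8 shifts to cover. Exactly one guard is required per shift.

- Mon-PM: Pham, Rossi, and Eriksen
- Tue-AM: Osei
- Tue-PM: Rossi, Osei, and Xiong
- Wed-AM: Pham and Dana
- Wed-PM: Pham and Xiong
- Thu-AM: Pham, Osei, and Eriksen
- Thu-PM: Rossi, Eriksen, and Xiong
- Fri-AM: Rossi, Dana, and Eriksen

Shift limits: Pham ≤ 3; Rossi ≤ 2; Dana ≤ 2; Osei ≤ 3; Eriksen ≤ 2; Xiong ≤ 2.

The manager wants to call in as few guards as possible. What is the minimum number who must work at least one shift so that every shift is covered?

3

8 slots to fill and no one can take more than 3, so at least ⌈8/3⌉ = 3 guards are needed.
Pham, Rossi, and Osei alone can cover everything: Mon-PM→Pham, Tue-AM→Osei, Tue-PM→Osei, Wed-AM→Pham, Wed-PM→Pham, Thu-AM→Osei, Thu-PM→Rossi, Fri-AM→Rossi.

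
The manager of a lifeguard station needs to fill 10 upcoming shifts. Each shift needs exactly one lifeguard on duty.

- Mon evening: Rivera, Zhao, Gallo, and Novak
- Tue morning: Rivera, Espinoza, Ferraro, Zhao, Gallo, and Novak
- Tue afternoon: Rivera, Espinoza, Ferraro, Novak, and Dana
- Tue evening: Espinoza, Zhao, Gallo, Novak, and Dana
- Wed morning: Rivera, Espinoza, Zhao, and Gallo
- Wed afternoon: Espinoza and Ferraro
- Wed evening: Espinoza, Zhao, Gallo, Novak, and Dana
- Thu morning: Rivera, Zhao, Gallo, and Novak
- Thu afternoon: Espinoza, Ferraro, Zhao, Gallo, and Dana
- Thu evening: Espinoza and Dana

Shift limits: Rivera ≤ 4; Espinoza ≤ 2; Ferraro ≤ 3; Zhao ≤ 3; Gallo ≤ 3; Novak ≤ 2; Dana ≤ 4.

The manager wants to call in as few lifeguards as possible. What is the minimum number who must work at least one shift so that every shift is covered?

10 slots to fill and no one can take more than 4, so at least ⌈10/4⌉ = 3 lifeguards are needed.
Rivera, Espinoza, and Dana alone can cover everything: Mon evening→Rivera, Tue morning→Rivera, Tue afternoon→Dana, Tue evening→Espinoza, Wed morning→Rivera, Wed afternoon→Espinoza, Wed evening→Dana, Thu morning→Rivera, Thu afternoon→Dana, Thu evening→Dana.

3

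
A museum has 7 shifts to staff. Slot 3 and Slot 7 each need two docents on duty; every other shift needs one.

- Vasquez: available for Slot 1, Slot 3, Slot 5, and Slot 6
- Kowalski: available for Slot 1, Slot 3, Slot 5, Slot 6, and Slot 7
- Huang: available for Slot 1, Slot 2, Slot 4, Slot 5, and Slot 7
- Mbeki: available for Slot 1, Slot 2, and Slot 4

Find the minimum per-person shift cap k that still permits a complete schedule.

3

With 4 docents and 9 worker-slots to fill, someone must work at least ⌈9/4⌉ = 3 shifts, so k ≥ 3.
k = 3 works: Slot 1→Kowalski, Slot 2→Huang, Slot 3→Vasquez+Kowalski, Slot 4→Huang, Slot 5→Vasquez, Slot 6→Vasquez, Slot 7→Kowalski+Huang.
Loads: Vasquez 3, Kowalski 3, Huang 3, Mbeki 0 — all ≤ 3.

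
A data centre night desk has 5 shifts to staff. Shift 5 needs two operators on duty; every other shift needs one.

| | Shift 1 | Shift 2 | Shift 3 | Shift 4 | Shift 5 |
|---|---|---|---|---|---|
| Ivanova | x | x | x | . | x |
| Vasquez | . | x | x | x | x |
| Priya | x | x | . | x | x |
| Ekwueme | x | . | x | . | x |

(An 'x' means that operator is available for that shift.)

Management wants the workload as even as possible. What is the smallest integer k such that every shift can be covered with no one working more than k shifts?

With 4 operators and 6 worker-slots to fill, someone must work at least ⌈6/4⌉ = 2 shifts, so k ≥ 2.
k = 2 works: Shift 1→Ivanova, Shift 2→Ivanova, Shift 3→Vasquez, Shift 4→Vasquez, Shift 5→Priya+Ekwueme.
Loads: Ivanova 2, Vasquez 2, Priya 1, Ekwueme 1 — all ≤ 2.

2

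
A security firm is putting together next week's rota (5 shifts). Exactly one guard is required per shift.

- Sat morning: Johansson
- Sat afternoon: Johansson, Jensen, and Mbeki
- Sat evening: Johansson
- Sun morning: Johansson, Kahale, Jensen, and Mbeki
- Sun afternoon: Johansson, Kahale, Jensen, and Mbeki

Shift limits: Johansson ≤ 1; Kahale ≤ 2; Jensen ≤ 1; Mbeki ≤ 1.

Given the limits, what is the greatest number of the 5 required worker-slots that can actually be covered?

Total capacity across all guards is 1+2+1+1 = 5, and 5 slots are needed, so at most 5 can be filled.
Shifts {Sat morning, Sat evening} need 2 slots but only Johansson are available for them, supplying at most 1 — so at least 1 slot must go unfilled.
An assignment achieving 4: Sat morning→Johansson, Sat afternoon→Jensen, Sun morning→Kahale, Sun afternoon→Kahale.
Loads: Johansson 1/1, Kahale 2/2, Jensen 1/1, Mbeki 0/1.

4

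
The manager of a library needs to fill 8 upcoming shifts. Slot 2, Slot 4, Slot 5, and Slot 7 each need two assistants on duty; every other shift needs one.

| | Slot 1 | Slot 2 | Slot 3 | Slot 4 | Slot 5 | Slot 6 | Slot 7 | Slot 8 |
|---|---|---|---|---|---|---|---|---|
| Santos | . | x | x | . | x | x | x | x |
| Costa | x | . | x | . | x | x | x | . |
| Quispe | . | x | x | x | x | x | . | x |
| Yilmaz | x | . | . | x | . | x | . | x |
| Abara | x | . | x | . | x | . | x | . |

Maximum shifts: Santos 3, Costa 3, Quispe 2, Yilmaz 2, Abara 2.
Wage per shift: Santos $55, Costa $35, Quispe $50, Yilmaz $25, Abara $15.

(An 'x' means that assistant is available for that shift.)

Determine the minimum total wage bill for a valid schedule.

Slot 2 can only be covered by Santos and Quispe, so that assignment is forced.
Slot 4 can only be covered by Quispe and Yilmaz, so that assignment is forced.
Picking the cheapest available assistant for each shift independently would cost $360, but that ignores the shift limits.
An optimal schedule: Slot 1→Costa, Slot 2→Santos+Quispe, Slot 3→Abara, Slot 4→Quispe+Yilmaz, Slot 5→Costa+Abara, Slot 6→Yilmaz, Slot 7→Santos+Costa, Slot 8→Santos.
Total: 35 + 55 + 50 + 15 + 50 + 25 + 35 + 15 + 25 + 55 + 35 + 55 = $450.

$450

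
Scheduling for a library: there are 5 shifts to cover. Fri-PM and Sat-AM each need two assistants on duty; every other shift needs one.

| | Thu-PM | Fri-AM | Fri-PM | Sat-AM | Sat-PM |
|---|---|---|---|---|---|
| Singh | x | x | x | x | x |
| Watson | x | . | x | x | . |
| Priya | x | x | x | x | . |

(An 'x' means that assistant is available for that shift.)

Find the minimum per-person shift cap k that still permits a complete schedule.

3

With 3 assistants and 7 worker-slots to fill, someone must work at least ⌈7/3⌉ = 3 shifts, so k ≥ 3.
k = 3 works: Thu-PM→Singh, Fri-AM→Singh, Fri-PM→Watson+Priya, Sat-AM→Watson+Priya, Sat-PM→Singh.
Loads: Singh 3, Watson 2, Priya 2 — all ≤ 3.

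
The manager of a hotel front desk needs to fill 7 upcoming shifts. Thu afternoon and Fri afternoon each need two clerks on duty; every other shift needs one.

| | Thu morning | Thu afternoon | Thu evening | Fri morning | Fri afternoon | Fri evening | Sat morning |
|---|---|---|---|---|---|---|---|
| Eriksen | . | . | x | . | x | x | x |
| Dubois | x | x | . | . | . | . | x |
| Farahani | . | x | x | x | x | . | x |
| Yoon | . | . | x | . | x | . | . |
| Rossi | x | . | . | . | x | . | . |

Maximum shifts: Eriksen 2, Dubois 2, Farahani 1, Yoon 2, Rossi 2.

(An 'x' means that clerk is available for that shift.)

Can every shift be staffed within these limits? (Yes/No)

Total capacity is 9 and 9 slots are needed, so capacity alone doesn't rule it out.
Shifts {Thu afternoon, Fri morning} need 3 worker-slots in total, but the clerks available for any of those shifts (Dubois and Farahani) can supply at most 2 among them. So no valid schedule exists.

No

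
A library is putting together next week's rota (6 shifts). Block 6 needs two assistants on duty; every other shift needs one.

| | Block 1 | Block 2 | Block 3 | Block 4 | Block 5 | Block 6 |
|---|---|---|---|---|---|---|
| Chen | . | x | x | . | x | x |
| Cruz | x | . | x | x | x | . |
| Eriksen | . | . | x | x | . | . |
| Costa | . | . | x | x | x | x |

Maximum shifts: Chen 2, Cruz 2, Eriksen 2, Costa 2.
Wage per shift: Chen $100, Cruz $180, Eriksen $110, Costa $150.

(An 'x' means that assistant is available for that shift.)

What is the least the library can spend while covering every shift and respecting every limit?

$900

Block 1 can only be covered by Cruz, so that assignment is forced.
Block 2 can only be covered by Chen, so that assignment is forced.
Block 6 can only be covered by Chen and Costa, so that assignment is forced.
Picking the cheapest available assistant for each shift independently would cost $840, but that ignores the shift limits.
An optimal schedule: Block 1→Cruz, Block 2→Chen, Block 3→Eriksen, Block 4→Eriksen, Block 5→Costa, Block 6→Chen+Costa.
Total: 180 + 100 + 110 + 110 + 150 + 100 + 150 = $900.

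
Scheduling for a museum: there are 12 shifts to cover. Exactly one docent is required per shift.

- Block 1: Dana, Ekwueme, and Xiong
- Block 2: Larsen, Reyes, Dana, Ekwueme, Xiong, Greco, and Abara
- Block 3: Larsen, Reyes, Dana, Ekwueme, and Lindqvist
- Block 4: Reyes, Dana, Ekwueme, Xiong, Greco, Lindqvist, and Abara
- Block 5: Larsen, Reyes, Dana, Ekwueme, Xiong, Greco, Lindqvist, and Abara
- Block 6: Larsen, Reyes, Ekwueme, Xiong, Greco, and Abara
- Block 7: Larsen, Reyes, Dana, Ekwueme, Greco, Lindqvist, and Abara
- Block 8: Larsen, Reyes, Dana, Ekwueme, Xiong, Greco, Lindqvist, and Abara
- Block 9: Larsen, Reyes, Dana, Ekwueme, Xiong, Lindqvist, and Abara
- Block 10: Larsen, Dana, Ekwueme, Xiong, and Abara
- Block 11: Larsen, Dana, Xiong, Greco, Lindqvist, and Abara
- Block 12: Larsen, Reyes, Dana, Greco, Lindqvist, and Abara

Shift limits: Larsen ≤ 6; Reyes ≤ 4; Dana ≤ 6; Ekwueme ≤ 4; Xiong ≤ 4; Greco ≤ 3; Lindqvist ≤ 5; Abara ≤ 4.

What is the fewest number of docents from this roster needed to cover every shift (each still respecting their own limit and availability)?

2

12 slots to fill and no one can take more than 6, so at least ⌈12/6⌉ = 2 docents are needed.
Larsen and Dana alone can cover everything: Block 1→Dana, Block 2→Larsen, Block 3→Larsen, Block 4→Dana, Block 5→Larsen, Block 6→Larsen, Block 7→Larsen, Block 8→Larsen, Block 9→Dana, Block 10→Dana, Block 11→Dana, Block 12→Dana.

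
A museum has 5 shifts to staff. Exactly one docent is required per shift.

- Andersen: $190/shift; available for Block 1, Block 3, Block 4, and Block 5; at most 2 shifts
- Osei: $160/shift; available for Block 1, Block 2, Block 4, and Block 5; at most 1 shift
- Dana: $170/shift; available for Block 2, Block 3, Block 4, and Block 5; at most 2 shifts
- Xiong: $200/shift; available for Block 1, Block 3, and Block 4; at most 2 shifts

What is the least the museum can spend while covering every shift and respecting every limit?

Picking the cheapest available docent for each shift independently would cost $810, but that ignores the shift limits.
An optimal schedule: Block 1→Andersen, Block 2→Osei, Block 3→Andersen, Block 4→Dana, Block 5→Dana.
Total: 190 + 160 + 190 + 170 + 170 = $880.

$880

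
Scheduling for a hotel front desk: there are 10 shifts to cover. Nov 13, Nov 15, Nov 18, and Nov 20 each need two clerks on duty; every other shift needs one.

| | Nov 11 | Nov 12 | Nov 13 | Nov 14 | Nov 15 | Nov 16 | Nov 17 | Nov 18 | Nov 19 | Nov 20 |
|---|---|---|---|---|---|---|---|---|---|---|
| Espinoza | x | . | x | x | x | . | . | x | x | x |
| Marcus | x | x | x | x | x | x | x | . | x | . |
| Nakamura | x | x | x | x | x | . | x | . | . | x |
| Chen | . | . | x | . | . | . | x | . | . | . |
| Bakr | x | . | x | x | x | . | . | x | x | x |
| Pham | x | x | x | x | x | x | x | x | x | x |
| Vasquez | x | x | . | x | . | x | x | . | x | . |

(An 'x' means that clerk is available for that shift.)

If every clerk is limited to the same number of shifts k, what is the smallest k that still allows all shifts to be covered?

2

With 7 clerks and 14 worker-slots to fill, someone must work at least ⌈14/7⌉ = 2 shifts, so k ≥ 2.
k = 2 works: Nov 11→Vasquez, Nov 12→Marcus, Nov 13→Chen+Pham, Nov 14→Vasquez, Nov 15→Nakamura+Pham, Nov 16→Marcus, Nov 17→Chen, Nov 18→Espinoza+Bakr, Nov 19→Espinoza, Nov 20→Nakamura+Bakr.
Loads: Espinoza 2, Marcus 2, Nakamura 2, Chen 2, Bakr 2, Pham 2, Vasquez 2 — all ≤ 2.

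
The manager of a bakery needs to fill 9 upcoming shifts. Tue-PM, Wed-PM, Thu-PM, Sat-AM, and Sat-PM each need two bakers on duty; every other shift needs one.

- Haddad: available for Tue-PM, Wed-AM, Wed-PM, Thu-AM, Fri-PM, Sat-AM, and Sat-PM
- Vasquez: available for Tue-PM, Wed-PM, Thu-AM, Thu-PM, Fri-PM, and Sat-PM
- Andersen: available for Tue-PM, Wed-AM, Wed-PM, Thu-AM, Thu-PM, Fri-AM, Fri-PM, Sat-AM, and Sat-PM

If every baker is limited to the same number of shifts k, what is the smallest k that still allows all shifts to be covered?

With 3 bakers and 14 worker-slots to fill, someone must work at least ⌈14/3⌉ = 5 shifts, so k ≥ 5.
k = 5 works: Tue-PM→Haddad+Vasquez, Wed-AM→Haddad, Wed-PM→Haddad+Vasquez, Thu-AM→Haddad, Thu-PM→Vasquez+Andersen, Fri-AM→Andersen, Fri-PM→Vasquez, Sat-AM→Haddad+Andersen, Sat-PM→Vasquez+Andersen.
Loads: Haddad 5, Vasquez 5, Andersen 4 — all ≤ 5.

5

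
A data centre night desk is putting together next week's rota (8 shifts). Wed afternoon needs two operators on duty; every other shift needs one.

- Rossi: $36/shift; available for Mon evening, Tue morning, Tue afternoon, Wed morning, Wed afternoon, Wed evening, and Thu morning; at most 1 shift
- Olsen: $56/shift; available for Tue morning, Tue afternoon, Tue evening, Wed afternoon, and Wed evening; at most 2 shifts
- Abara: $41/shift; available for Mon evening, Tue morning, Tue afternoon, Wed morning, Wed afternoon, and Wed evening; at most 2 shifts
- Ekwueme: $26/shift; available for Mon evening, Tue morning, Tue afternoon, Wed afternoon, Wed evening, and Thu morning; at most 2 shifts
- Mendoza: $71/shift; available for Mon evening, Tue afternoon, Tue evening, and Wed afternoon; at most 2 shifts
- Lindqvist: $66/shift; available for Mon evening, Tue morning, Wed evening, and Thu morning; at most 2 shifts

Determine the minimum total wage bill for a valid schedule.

Picking the cheapest available operator for each shift independently would cost $284, but that ignores the shift limits.
An optimal schedule: Mon evening→Ekwueme, Tue morning→Lindqvist, Tue afternoon→Abara, Tue evening→Olsen, Wed morning→Rossi, Wed afternoon→Abara+Olsen, Wed evening→Lindqvist, Thu morning→Ekwueme.
Total: 26 + 66 + 41 + 56 + 36 + 41 + 56 + 66 + 26 = $414.

$414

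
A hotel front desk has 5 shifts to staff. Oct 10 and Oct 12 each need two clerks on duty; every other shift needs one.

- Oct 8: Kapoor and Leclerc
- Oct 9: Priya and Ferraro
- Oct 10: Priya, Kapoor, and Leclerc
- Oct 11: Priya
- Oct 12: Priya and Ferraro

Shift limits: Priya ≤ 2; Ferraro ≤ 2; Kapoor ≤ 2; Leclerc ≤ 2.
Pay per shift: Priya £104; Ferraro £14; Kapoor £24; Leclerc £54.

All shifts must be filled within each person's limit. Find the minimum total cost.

£338

Oct 11 can only be covered by Priya, so that assignment is forced.
Oct 12 can only be covered by Priya and Ferraro, so that assignment is forced.
Picking the cheapest available clerk for each shift independently would cost £338, and that bound is achievable.
An optimal schedule: Oct 8→Kapoor, Oct 9→Ferraro, Oct 10→Kapoor+Leclerc, Oct 11→Priya, Oct 12→Priya+Ferraro.
Total: 24 + 14 + 24 + 54 + 104 + 104 + 14 = £338.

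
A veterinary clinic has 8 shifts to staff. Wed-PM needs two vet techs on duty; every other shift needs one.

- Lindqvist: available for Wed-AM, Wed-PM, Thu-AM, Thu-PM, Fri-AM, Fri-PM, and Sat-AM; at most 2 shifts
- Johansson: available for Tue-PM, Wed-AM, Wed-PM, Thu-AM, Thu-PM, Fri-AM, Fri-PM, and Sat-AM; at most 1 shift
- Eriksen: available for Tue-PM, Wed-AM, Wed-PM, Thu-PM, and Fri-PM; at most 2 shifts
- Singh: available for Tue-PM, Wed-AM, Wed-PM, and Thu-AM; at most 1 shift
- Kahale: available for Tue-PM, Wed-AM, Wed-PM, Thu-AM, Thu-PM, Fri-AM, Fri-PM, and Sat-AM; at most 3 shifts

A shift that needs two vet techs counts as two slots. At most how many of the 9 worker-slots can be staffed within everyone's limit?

9

Total capacity across all vet techs is 2+1+2+1+3 = 9, and 9 slots are needed, so at most 9 can be filled.
An assignment achieving 9: Tue-PM→Johansson, Wed-AM→Kahale, Wed-PM→Eriksen+Kahale, Thu-AM→Singh, Thu-PM→Eriksen, Fri-AM→Lindqvist, Fri-PM→Kahale, Sat-AM→Lindqvist.
Loads: Lindqvist 2/2, Johansson 1/1, Eriksen 2/2, Singh 1/1, Kahale 3/3.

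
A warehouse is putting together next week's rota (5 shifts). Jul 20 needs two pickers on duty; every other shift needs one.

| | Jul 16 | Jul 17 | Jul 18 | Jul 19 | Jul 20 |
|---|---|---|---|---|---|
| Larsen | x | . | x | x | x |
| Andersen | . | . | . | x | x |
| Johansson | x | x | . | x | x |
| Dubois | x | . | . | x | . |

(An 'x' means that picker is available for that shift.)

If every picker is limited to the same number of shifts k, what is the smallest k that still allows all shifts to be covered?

With 4 pickers and 6 worker-slots to fill, someone must work at least ⌈6/4⌉ = 2 shifts, so k ≥ 2.
k = 2 works: Jul 16→Larsen, Jul 17→Johansson, Jul 18→Larsen, Jul 19→Andersen, Jul 20→Andersen+Johansson.
Loads: Larsen 2, Andersen 2, Johansson 2, Dubois 0 — all ≤ 2.

2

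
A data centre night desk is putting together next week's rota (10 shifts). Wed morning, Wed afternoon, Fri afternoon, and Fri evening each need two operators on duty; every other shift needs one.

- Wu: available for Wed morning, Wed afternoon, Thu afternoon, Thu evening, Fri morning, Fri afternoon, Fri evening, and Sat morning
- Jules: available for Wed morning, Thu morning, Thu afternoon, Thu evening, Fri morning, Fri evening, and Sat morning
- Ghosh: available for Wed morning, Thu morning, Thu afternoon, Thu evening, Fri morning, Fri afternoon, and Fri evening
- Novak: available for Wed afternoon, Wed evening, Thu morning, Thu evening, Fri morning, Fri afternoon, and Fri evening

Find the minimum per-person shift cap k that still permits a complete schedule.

With 4 operators and 14 worker-slots to fill, someone must work at least ⌈14/4⌉ = 4 shifts, so k ≥ 4.
k = 4 works: Wed morning→Wu+Jules, Wed afternoon→Wu+Novak, Wed evening→Novak, Thu morning→Jules, Thu afternoon→Wu, Thu evening→Jules, Fri morning→Jules, Fri afternoon→Ghosh+Novak, Fri evening→Ghosh+Novak, Sat morning→Wu.
Loads: Wu 4, Jules 4, Ghosh 2, Novak 4 — all ≤ 4.

4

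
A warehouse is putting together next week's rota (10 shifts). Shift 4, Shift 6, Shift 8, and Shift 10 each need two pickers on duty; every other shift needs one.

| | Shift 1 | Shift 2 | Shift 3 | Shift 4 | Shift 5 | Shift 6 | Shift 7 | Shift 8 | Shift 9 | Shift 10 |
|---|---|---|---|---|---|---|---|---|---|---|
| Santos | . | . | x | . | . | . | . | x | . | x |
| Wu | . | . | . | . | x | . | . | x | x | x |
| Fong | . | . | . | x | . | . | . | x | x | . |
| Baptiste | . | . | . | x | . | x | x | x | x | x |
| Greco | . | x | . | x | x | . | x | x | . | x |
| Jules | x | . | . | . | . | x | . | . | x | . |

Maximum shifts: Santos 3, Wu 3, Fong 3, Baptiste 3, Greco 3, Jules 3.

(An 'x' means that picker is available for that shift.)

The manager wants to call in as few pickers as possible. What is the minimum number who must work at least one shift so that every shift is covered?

14 slots to fill and no one can take more than 3, so at least ⌈14/3⌉ = 5 pickers are needed.
Santos, Wu, Baptiste, Greco, and Jules alone can cover everything: Shift 1→Jules, Shift 2→Greco, Shift 3→Santos, Shift 4→Baptiste+Greco, Shift 5→Wu, Shift 6→Baptiste+Jules, Shift 7→Baptiste, Shift 8→Santos+Wu, Shift 9→Wu, Shift 10→Santos+Greco.

5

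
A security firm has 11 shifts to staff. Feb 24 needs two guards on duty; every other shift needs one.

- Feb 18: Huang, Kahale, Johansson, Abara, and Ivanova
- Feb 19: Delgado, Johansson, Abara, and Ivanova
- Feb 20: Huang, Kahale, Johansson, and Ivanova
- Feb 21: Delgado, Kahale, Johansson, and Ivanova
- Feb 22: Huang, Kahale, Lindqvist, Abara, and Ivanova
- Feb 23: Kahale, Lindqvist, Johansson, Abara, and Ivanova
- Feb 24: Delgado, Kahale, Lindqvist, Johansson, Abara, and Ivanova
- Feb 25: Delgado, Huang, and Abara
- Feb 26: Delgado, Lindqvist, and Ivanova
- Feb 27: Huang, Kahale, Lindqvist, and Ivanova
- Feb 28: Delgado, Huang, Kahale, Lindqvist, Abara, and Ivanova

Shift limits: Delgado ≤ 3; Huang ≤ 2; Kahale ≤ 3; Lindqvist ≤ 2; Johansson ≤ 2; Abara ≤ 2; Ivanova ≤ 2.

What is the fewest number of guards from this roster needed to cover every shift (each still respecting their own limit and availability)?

5

12 slots to fill and no one can take more than 3, so at least ⌈12/3⌉ = 4 guards are needed.
Any 4 guards together have capacity at most 3+3+2+2 = 10 < 12 slots, so 4 can never suffice.
Delgado, Huang, Kahale, Lindqvist, and Johansson alone can cover everything: Feb 18→Huang, Feb 19→Delgado, Feb 20→Huang, Feb 21→Kahale, Feb 22→Kahale, Feb 23→Johansson, Feb 24→Lindqvist+Johansson, Feb 25→Delgado, Feb 26→Delgado, Feb 27→Kahale, Feb 28→Lindqvist.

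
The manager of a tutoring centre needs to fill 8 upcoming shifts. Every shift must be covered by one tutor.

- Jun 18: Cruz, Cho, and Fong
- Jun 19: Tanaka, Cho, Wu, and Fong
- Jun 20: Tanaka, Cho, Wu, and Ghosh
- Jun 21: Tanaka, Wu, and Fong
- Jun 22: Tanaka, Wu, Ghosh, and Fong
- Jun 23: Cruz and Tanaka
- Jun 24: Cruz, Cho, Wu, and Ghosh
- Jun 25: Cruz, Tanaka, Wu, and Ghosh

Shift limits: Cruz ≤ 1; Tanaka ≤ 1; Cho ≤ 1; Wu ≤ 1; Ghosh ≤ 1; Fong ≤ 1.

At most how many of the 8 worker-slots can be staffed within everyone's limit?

Total capacity across all tutors is 1+1+1+1+1+1 = 6, and 8 slots are needed, so at most 6 can be filled.
An assignment achieving 6: Jun 18→Cho, Jun 19→Wu, Jun 20→Ghosh, Jun 21→Tanaka, Jun 22→Fong, Jun 23→Cruz.
Loads: Cruz 1/1, Tanaka 1/1, Cho 1/1, Wu 1/1, Ghosh 1/1, Fong 1/1.

6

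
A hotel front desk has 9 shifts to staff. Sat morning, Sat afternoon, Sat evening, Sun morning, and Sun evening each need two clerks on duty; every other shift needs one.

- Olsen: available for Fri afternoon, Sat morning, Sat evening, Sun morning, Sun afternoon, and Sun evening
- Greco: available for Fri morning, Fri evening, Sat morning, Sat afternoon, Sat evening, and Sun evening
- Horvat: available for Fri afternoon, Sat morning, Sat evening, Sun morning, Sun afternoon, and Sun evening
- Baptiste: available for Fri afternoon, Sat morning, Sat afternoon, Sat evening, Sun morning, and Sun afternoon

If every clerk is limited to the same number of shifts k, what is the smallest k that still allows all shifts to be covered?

With 4 clerks and 14 worker-slots to fill, someone must work at least ⌈14/4⌉ = 4 shifts, so k ≥ 4.
k = 4 works: Fri morning→Greco, Fri afternoon→Olsen, Fri evening→Greco, Sat morning→Horvat+Baptiste, Sat afternoon→Greco+Baptiste, Sat evening→Horvat+Baptiste, Sun morning→Olsen+Horvat, Sun afternoon→Olsen, Sun evening→Olsen+Greco.
Loads: Olsen 4, Greco 4, Horvat 3, Baptiste 3 — all ≤ 4.

4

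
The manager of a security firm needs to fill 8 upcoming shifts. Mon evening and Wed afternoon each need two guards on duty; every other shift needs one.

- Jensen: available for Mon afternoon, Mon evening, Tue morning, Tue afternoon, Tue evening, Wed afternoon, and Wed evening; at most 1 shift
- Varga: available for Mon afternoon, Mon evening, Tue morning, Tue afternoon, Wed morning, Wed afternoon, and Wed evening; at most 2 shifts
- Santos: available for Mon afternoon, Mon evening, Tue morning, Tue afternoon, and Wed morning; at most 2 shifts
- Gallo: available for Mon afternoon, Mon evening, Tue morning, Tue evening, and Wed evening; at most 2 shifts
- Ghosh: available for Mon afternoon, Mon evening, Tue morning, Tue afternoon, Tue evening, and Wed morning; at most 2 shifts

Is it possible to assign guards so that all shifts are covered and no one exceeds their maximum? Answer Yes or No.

Total capacity is 1+2+2+2+2 = 9 but 10 worker-slots are needed — infeasible.

No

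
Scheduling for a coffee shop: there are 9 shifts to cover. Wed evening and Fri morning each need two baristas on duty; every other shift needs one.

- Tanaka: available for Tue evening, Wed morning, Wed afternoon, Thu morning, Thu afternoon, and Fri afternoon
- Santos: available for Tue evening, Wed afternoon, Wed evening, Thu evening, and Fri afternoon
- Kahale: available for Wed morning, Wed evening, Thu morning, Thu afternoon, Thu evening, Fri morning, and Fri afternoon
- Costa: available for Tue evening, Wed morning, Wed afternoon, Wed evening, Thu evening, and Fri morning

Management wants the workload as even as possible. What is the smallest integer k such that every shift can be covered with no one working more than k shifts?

3

With 4 baristas and 11 worker-slots to fill, someone must work at least ⌈11/4⌉ = 3 shifts, so k ≥ 3.
k = 3 works: Tue evening→Tanaka, Wed morning→Kahale, Wed afternoon→Santos, Wed evening→Santos+Kahale, Thu morning→Tanaka, Thu afternoon→Tanaka, Thu evening→Costa, Fri morning→Kahale+Costa, Fri afternoon→Santos.
Loads: Tanaka 3, Santos 3, Kahale 3, Costa 2 — all ≤ 3.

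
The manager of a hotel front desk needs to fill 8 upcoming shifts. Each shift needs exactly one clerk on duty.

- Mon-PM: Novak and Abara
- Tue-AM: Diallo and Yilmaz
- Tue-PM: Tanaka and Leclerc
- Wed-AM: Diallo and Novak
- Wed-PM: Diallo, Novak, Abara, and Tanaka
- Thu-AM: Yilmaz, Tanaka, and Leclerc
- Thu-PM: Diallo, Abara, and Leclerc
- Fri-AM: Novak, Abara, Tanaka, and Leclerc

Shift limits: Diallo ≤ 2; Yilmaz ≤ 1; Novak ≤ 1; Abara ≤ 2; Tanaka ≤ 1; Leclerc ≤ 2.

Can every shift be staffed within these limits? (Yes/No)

One valid schedule: Mon-PM→Novak, Tue-AM→Diallo, Tue-PM→Tanaka, Wed-AM→Diallo, Wed-PM→Abara, Thu-AM→Yilmaz, Thu-PM→Abara, Fri-AM→Leclerc.
Loads: Diallo 2/2, Yilmaz 1/1, Novak 1/1, Abara 2/2, Tanaka 1/1, Leclerc 1/2 — all within limits.

Yes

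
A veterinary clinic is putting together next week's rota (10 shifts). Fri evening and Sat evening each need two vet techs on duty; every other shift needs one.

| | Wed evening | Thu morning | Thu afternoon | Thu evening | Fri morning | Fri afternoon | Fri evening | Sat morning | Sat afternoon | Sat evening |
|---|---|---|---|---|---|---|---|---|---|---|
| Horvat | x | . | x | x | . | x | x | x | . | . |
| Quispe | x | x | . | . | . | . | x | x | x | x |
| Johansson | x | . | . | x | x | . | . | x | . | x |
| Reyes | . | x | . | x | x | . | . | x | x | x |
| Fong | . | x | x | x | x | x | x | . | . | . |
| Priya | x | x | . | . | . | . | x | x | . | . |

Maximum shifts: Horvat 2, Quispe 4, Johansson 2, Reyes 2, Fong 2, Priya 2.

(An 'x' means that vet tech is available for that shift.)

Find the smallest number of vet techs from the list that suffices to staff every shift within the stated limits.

12 slots to fill and no one can take more than 4, so at least ⌈12/4⌉ = 3 vet techs are needed.
Any 4 vet techs together have capacity at most 4+2+2+2 = 10 < 12 slots, so 4 can never suffice.
Horvat, Quispe, Johansson, Reyes, and Fong alone can cover everything: Wed evening→Quispe, Thu morning→Quispe, Thu afternoon→Horvat, Thu evening→Fong, Fri morning→Johansson, Fri afternoon→Horvat, Fri evening→Quispe+Fong, Sat morning→Reyes, Sat afternoon→Quispe, Sat evening→Johansson+Reyes.

5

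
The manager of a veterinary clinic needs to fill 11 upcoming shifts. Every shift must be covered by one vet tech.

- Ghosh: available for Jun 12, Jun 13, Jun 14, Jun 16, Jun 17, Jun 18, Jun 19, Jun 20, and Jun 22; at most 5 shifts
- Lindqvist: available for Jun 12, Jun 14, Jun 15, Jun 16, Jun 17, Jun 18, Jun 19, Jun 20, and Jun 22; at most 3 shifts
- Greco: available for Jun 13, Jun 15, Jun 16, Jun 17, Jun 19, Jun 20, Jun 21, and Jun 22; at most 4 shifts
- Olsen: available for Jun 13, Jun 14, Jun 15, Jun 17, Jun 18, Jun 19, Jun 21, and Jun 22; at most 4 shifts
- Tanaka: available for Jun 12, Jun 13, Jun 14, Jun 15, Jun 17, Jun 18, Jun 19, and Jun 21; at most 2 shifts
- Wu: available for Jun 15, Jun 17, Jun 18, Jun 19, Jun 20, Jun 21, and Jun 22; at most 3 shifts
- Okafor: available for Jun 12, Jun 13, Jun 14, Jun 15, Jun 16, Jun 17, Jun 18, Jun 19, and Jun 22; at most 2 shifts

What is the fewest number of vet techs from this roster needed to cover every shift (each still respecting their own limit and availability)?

11 slots to fill and no one can take more than 5, so at least ⌈11/5⌉ = 3 vet techs are needed.
Ghosh, Lindqvist, and Greco alone can cover everything: Jun 12→Ghosh, Jun 13→Ghosh, Jun 14→Ghosh, Jun 15→Lindqvist, Jun 16→Ghosh, Jun 17→Lindqvist, Jun 18→Ghosh, Jun 19→Lindqvist, Jun 20→Greco, Jun 21→Greco, Jun 22→Greco.

3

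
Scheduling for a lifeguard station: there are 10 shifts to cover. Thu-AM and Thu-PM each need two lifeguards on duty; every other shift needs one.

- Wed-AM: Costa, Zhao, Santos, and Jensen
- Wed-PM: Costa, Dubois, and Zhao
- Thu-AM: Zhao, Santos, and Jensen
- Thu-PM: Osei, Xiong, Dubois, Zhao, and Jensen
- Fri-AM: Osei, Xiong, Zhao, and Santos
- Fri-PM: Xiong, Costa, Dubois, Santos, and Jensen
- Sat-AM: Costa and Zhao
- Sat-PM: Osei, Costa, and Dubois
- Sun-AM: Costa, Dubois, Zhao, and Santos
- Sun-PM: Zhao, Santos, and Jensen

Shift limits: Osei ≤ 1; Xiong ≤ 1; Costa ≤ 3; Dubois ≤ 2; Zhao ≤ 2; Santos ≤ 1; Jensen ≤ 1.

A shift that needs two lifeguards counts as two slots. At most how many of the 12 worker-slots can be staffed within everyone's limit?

Total capacity across all lifeguards is 1+1+3+2+2+1+1 = 11, and 12 slots are needed, so at most 11 can be filled.
An assignment achieving 11: Wed-AM→Costa, Wed-PM→Costa, Thu-AM→Zhao+Santos, Thu-PM→Dubois+Jensen, Fri-AM→Xiong, Sat-AM→Costa, Sat-PM→Osei, Sun-AM→Dubois, Sun-PM→Zhao.
Loads: Osei 1/1, Xiong 1/1, Costa 3/3, Dubois 2/2, Zhao 2/2, Santos 1/1, Jensen 1/1.

11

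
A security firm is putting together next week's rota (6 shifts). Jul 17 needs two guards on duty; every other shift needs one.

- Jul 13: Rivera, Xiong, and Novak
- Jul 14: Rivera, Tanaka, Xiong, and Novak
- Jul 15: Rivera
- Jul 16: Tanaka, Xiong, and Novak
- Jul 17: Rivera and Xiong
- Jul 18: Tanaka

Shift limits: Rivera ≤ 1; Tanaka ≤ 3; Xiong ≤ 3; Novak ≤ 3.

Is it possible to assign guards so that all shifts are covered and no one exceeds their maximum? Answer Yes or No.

Total capacity is 10 and 7 slots are needed, so capacity alone doesn't rule it out.
Shifts {Jul 15, Jul 17} need 3 worker-slots in total, but the guards available for any of those shifts (Rivera and Xiong) can supply at most 2 among them. So no valid schedule exists.

No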